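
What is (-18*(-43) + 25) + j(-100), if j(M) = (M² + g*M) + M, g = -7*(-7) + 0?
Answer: 5799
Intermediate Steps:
g = 49 (g = 49 + 0 = 49)
j(M) = M² + 50*M (j(M) = (M² + 49*M) + M = M² + 50*M)
(-18*(-43) + 25) + j(-100) = (-18*(-43) + 25) - 100*(50 - 100) = (774 + 25) - 100*(-50) = 799 + 5000 = 5799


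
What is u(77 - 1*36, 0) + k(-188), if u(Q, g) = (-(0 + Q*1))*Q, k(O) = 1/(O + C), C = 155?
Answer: -55474/33 ≈ -1681.0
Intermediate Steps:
k(O) = 1/(155 + O) (k(O) = 1/(O + 155) = 1/(155 + O))
u(Q, g) = -Q² (u(Q, g) = (-(0 + Q))*Q = (-Q)*Q = -Q²)
u(77 - 1*36, 0) + k(-188) = -(77 - 1*36)² + 1/(155 - 188) = -(77 - 36)² + 1/(-33) = -1*41² - 1/33 = -1*1681 - 1/33 = -1681 - 1/33 = -55474/33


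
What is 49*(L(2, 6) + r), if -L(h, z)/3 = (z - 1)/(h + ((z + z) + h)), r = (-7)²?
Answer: 37681/16 ≈ 2355.1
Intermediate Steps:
r = 49
L(h, z) = -3*(-1 + z)/(2*h + 2*z) (L(h, z) = -3*(z - 1)/(h + ((z + z) + h)) = -3*(-1 + z)/(h + (2*z + h)) = -3*(-1 + z)/(h + (h + 2*z)) = -3*(-1 + z)/(2*h + 2*z))
49*(L(2, 6) + r) = 49*(3*(1 - 1*6)/(2*(2 + 6)) + 49) = 49*((3/2)*(1 - 6)/8 + 49) = 49*((3/2)*(⅛)*(-5) + 49) = 49*(-15/16 + 49) = 49*(769/16) = 37681/16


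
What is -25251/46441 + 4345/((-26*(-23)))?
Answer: 186686047/27771718 ≈ 6.7222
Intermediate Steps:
-25251/46441 + 4345/((-26*(-23))) = -25251*1/46441 + 4345/598 = -25251/46441 + 4345*(1/598) = -25251/46441 + 4345/598 = 186686047/27771718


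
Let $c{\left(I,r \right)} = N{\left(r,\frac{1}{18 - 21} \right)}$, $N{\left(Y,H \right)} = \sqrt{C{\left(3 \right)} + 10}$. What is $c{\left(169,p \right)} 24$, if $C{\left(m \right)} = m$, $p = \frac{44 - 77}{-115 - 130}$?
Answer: $24 \sqrt{13} \approx 86.533$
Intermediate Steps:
$p = \frac{33}{245}$ ($p = - \frac{33}{-245} = \left(-33\right) \left(- \frac{1}{245}\right) = \frac{33}{245} \approx 0.13469$)
$N{\left(Y,H \right)} = \sqrt{13}$ ($N{\left(Y,H \right)} = \sqrt{3 + 10} = \sqrt{13}$)
$c{\left(I,r \right)} = \sqrt{13}$
$c{\left(169,p \right)} 24 = \sqrt{13} \cdot 24 = 24 \sqrt{13}$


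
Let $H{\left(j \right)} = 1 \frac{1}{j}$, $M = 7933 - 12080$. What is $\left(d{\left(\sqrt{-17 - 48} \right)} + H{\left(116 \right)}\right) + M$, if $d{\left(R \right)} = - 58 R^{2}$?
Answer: $- \frac{43731}{116} \approx -376.99$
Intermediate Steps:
$M = -4147$
$H{\left(j \right)} = \frac{1}{j}$
$\left(d{\left(\sqrt{-17 - 48} \right)} + H{\left(116 \right)}\right) + M = \left(- 58 \left(\sqrt{-17 - 48}\right)^{2} + \frac{1}{116}\right) - 4147 = \left(- 58 \left(\sqrt{-65}\right)^{2} + \frac{1}{116}\right) - 4147 = \left(- 58 \left(i \sqrt{65}\right)^{2} + \frac{1}{116}\right) - 4147 = \left(\left(-58\right) \left(-65\right) + \frac{1}{116}\right) - 4147 = \left(3770 + \frac{1}{116}\right) - 4147 = \frac{437321}{116} - 4147 = - \frac{43731}{116}$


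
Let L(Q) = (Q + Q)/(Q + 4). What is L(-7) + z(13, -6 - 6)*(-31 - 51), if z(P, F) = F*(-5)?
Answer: -14746/3 ≈ -4915.3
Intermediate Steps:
z(P, F) = -5*F
L(Q) = 2*Q/(4 + Q) (L(Q) = (2*Q)/(4 + Q) = 2*Q/(4 + Q))
L(-7) + z(13, -6 - 6)*(-31 - 51) = 2*(-7)/(4 - 7) + (-5*(-6 - 6))*(-31 - 51) = 2*(-7)/(-3) - 5*(-12)*(-82) = 2*(-7)*(-1/3) + 60*(-82) = 14/3 - 4920 = -14746/3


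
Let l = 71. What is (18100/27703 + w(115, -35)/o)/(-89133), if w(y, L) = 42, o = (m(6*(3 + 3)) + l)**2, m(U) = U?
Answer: -208390426/28270460412051 ≈ -7.3713e-6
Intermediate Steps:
o = 11449 (o = (6*(3 + 3) + 71)**2 = (6*6 + 71)**2 = (36 + 71)**2 = 107**2 = 11449)
(18100/27703 + w(115, -35)/o)/(-89133) = (18100/27703 + 42/11449)/(-89133) = (18100*(1/27703) + 42*(1/11449))*(-1/89133) = (18100/27703 + 42/11449)*(-1/89133) = (208390426/317171647)*(-1/89133) = -208390426/28270460412051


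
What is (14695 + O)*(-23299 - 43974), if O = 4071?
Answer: -1262445118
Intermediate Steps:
(14695 + O)*(-23299 - 43974) = (14695 + 4071)*(-23299 - 43974) = 18766*(-67273) = -1262445118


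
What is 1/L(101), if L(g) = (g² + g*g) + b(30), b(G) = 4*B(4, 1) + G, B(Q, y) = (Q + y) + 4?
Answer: 1/20468 ≈ 4.8857e-5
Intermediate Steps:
B(Q, y) = 4 + Q + y
b(G) = 36 + G (b(G) = 4*(4 + 4 + 1) + G = 4*9 + G = 36 + G)
L(g) = 66 + 2*g² (L(g) = (g² + g*g) + (36 + 30) = (g² + g²) + 66 = 2*g² + 66 = 66 + 2*g²)
1/L(101) = 1/(66 + 2*101²) = 1/(66 + 2*10201) = 1/(66 + 20402) = 1/20468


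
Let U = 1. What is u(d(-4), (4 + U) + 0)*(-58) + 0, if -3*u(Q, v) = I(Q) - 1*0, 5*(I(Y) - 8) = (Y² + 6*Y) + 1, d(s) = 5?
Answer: 1856/5 ≈ 371.20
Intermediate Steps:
I(Y) = 41/5 + Y²/5 + 6*Y/5 (I(Y) = 8 + ((Y² + 6*Y) + 1)/5 = 8 + (1 + Y² + 6*Y)/5 = 8 + (⅕ + Y²/5 + 6*Y/5) = 41/5 + Y²/5 + 6*Y/5)
u(Q, v) = -41/15 - 2*Q/5 - Q²/15 (u(Q, v) = -((41/5 + Q²/5 + 6*Q/5) - 1*0)/3 = -((41/5 + Q²/5 + 6*Q/5) + 0)/3 = -(41/5 + Q²/5 + 6*Q/5)/3 = -41/15 - 2*Q/5 - Q²/15)
u(d(-4), (4 + U) + 0)*(-58) + 0 = (-41/15 - ⅖*5 - 1/15*5²)*(-58) + 0 = (-41/15 - 2 - 1/15*25)*(-58) + 0 = (-41/15 - 2 - 5/3)*(-58) + 0 = -32/5*(-58) + 0 = 1856/5 + 0 = 1856/5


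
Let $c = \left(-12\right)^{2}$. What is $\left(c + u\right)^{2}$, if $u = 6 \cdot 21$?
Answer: $72900$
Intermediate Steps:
$c = 144$
$u = 126$
$\left(c + u\right)^{2} = \left(144 + 126\right)^{2} = 270^{2} = 72900$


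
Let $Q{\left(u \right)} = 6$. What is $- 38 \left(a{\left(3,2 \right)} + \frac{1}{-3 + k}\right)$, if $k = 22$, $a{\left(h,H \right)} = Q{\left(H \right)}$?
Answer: $-230$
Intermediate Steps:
$a{\left(h,H \right)} = 6$
$- 38 \left(a{\left(3,2 \right)} + \frac{1}{-3 + k}\right) = - 38 \left(6 + \frac{1}{-3 + 22}\right) = - 38 \left(6 + \frac{1}{19}\right) = \left(-38\right) \frac{115}{19} = -230$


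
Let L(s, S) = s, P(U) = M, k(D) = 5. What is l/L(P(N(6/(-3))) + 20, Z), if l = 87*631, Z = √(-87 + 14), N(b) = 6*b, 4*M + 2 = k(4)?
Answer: 219588/83 ≈ 2645.6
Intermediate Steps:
M = ¾ (M = -½ + (¼)*5 = -½ + 5/4 = ¾ ≈ 0.75000)
P(U) = ¾
Z = I*√73 (Z = √(-73) = I*√73 ≈ 8.544*I)
l = 54897
l/L(P(N(6/(-3))) + 20, Z) = 54897/(¾ + 20) = 54897/(83/4) = 54897*(4/83) = 219588/83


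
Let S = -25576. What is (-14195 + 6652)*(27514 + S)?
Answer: -14618334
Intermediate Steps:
(-14195 + 6652)*(27514 + S) = (-14195 + 6652)*(27514 - 25576) = -7543*1938 = -14618334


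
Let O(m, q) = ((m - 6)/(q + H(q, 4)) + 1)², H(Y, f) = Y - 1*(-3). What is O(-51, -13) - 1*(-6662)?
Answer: 3530598/529 ≈ 6674.1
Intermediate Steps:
H(Y, f) = 3 + Y (H(Y, f) = Y + 3 = 3 + Y)
O(m, q) = (1 + (-6 + m)/(3 + 2*q))² (O(m, q) = ((m - 6)/(q + (3 + q)) + 1)² = ((-6 + m)/(3 + 2*q) + 1)² = (1 + (-6 + m)/(3 + 2*q))²)
O(-51, -13) - 1*(-6662) = (-3 - 51 + 2*(-13))²/(3 + 2*(-13))² - 1*(-6662) = (-3 - 51 - 26)²/(3 - 26)² + 6662 = (-80)²/(-23)² + 6662 = (1/529)*6400 + 6662 = 6400/529 + 6662 = 3530598/529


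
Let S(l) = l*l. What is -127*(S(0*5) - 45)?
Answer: 5715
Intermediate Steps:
S(l) = l²
-127*(S(0*5) - 45) = -127*((0*5)² - 45) = -127*(0² - 45) = -127*(0 - 45) = -127*(-45) = 5715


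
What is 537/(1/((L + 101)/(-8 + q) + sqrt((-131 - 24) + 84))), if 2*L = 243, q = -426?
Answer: -238965/868 + 537*I*sqrt(71) ≈ -275.31 + 4524.8*I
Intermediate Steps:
L = 243/2 (L = (1/2)*243 = 243/2 ≈ 121.50)
537/(1/((L + 101)/(-8 + q) + sqrt((-131 - 24) + 84))) = 537/(1/((243/2 + 101)/(-8 - 426) + sqrt((-131 - 24) + 84))) = 537/(1/((445/2)/(-434) + sqrt(-155 + 84))) = 537/(1/((445/2)*(-1/434) + sqrt(-71))) = 537/(1/(-445/868 + I*sqrt(71))) = 537*(-445/868 + I*sqrt(71)) = -238965/868 + 537*I*sqrt(71)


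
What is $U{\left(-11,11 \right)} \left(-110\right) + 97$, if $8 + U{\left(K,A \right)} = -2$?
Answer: $1197$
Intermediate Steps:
$U{\left(K,A \right)} = -10$ ($U{\left(K,A \right)} = -8 - 2 = -10$)
$U{\left(-11,11 \right)} \left(-110\right) + 97 = \left(-10\right) \left(-110\right) + 97 = 1100 + 97 = 1197$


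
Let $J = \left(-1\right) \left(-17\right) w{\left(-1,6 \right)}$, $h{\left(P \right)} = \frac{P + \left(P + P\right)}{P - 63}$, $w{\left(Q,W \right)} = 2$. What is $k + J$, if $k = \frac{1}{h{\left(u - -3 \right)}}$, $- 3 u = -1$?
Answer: $\frac{841}{30} \approx 28.033$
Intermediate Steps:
$u = \frac{1}{3}$ ($u = \left(- \frac{1}{3}\right) \left(-1\right) = \frac{1}{3} \approx 0.33333$)
$h{\left(P \right)} = \frac{3 P}{-63 + P}$ ($h{\left(P \right)} = \frac{P + 2 P}{-63 + P} = \frac{3 P}{-63 + P}$)
$k = - \frac{179}{30}$ ($k = \frac{1}{3 \left(\frac{1}{3} - -3\right) \frac{1}{-63 + \left(\frac{1}{3} - -3\right)}} = \frac{1}{3 \left(\frac{1}{3} + 3\right) \frac{1}{-63 + \left(\frac{1}{3} + 3\right)}} = \frac{1}{3 \cdot \frac{10}{3} \frac{1}{-63 + \frac{10}{3}}} = \frac{1}{3 \cdot \frac{10}{3} \frac{1}{- \frac{179}{3}}} = \frac{1}{3 \cdot \frac{10}{3} \left(- \frac{3}{179}\right)} = \frac{1}{- \frac{30}{179}} = - \frac{179}{30} \approx -5.9667$)
$J = 34$ ($J = \left(-1\right) \left(-17\right) 2 = 17 \cdot 2 = 34$)
$k + J = - \frac{179}{30} + 34 = \frac{841}{30}$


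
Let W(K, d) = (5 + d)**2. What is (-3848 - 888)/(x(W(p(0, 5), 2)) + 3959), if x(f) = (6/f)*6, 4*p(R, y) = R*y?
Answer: -232064/194027 ≈ -1.1960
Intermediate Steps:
p(R, y) = R*y/4 (p(R, y) = (R*y)/4 = R*y/4)
x(f) = 36/f
(-3848 - 888)/(x(W(p(0, 5), 2)) + 3959) = (-3848 - 888)/(36/((5 + 2)**2) + 3959) = -4736/(36/(7**2) + 3959) = -4736/(36/49 + 3959) = -4736/194027/49 = -4736*49/194027 = -232064/194027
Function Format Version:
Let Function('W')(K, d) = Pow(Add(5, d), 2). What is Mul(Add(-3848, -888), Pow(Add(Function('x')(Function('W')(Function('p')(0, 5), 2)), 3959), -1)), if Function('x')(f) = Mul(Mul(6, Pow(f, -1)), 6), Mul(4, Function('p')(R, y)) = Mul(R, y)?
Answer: Rational(-232064, 194027) ≈ -1.1960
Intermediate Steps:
Function('p')(R, y) = Mul(Rational(1, 4), R, y) (Function('p')(R, y) = Mul(Rational(1, 4), Mul(R, y)) = Mul(Rational(1, 4), R, y))
Function('x')(f) = Mul(36, Pow(f, -1))
Mul(Add(-3848, -888), Pow(Add(Function('x')(Function('W')(Function('p')(0, 5), 2)), 3959), -1)) = Mul(Add(-3848, -888), Pow(Add(Mul(36, Pow(Pow(Add(5, 2), 2), -1)), 3959), -1)) = Mul(-4736, Pow(Add(Mul(36, Pow(Pow(7, 2), -1)), 3959), -1)) = Mul(-4736, Pow(Add(Mul(36, Pow(49, -1)), 3959), -1)) = Mul(-4736, Pow(Add(Mul(36, Rational(1, 49)), 3959), -1)) = Mul(-4736, Pow(Add(Rational(36, 49), 3959), -1)) = Mul(-4736, Pow(Rational(194027, 49), -1)) = Mul(-4736, Rational(49, 194027)) = Rational(-232064, 194027)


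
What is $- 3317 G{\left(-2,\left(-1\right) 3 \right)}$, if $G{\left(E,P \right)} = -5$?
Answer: $16585$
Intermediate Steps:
$- 3317 G{\left(-2,\left(-1\right) 3 \right)} = \left(-3317\right) \left(-5\right) = 16585$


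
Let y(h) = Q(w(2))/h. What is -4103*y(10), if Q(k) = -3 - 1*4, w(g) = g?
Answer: 28721/10 ≈ 2872.1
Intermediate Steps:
Q(k) = -7 (Q(k) = -3 - 4 = -7)
y(h) = -7/h
-4103*y(10) = -(-28721)/10 = -4103*(-7/10) = 28721/10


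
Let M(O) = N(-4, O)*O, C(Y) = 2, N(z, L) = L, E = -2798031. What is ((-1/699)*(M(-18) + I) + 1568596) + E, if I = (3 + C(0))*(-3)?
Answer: -286458458/233 ≈ -1.2294e+6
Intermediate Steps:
M(O) = O**2 (M(O) = O*O = O**2)
I = -15 (I = (3 + 2)*(-3) = 5*(-3) = -15)
((-1/699)*(M(-18) + I) + 1568596) + E = ((-1/699)*((-18)**2 - 15) + 1568596) - 2798031 = ((-1*1/699)*(324 - 15) + 1568596) - 2798031 = (-1/699*309 + 1568596) - 2798031 = (-103/233 + 1568596) - 2798031 = 365482765/233 - 2798031 = -286458458/233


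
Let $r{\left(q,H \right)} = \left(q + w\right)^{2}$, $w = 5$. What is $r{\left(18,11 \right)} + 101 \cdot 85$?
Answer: $9114$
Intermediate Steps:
$r{\left(q,H \right)} = \left(5 + q\right)^{2}$ ($r{\left(q,H \right)} = \left(q + 5\right)^{2} = \left(5 + q\right)^{2}$)
$r{\left(18,11 \right)} + 101 \cdot 85 = \left(5 + 18\right)^{2} + 101 \cdot 85 = 23^{2} + 8585 = 529 + 8585 = 9114$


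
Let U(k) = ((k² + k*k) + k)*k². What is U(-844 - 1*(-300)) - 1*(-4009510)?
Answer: 174999252518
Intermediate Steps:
U(k) = k²*(k + 2*k²) (U(k) = ((k² + k²) + k)*k² = (2*k² + k)*k² = (k + 2*k²)*k² = k²*(k + 2*k²))
U(-844 - 1*(-300)) - 1*(-4009510) = (-844 - 1*(-300))³*(1 + 2*(-844 - 1*(-300))) - 1*(-4009510) = (-844 + 300)³*(1 + 2*(-844 + 300)) + 4009510 = (-544)³*(1 + 2*(-544)) + 4009510 = -160989184*(1 - 1088) + 4009510 = -160989184*(-1087) + 4009510 = 174995243008 + 4009510 = 174999252518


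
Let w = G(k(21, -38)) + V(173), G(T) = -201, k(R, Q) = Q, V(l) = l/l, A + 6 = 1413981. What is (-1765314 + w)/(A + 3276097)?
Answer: -882757/2345036 ≈ -0.37644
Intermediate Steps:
A = 1413975 (A = -6 + 1413981 = 1413975)
V(l) = 1
w = -200 (w = -201 + 1 = -200)
(-1765314 + w)/(A + 3276097) = (-1765314 - 200)/(1413975 + 3276097) = -1765514/4690072 = -1765514*1/4690072 = -882757/2345036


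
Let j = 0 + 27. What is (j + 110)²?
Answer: 18769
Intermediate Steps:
j = 27
(j + 110)² = (27 + 110)² = 137² = 18769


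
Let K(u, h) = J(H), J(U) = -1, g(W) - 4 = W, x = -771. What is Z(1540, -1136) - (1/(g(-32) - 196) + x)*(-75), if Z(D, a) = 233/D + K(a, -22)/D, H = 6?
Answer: -712406269/12320 ≈ -57825.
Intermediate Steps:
g(W) = 4 + W
K(u, h) = -1
Z(D, a) = 232/D (Z(D, a) = 233/D - 1/D = 232/D)
Z(1540, -1136) - (1/(g(-32) - 196) + x)*(-75) = 232/1540 - (1/((4 - 32) - 196) - 771)*(-75) = 232*(1/1540) - (1/(-28 - 196) - 771)*(-75) = 58/385 - (1/(-224) - 771)*(-75) = 58/385 - (-1/224 - 771)*(-75) = 58/385 - (-172705)*(-75)/224 = 58/385 - 1*12952875/224 = 58/385 - 12952875/224 = -712406269/12320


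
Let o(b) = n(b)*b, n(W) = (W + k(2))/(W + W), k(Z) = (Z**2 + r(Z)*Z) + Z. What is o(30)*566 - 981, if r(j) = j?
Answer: 10339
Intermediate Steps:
k(Z) = Z + 2*Z**2 (k(Z) = (Z**2 + Z*Z) + Z = (Z**2 + Z**2) + Z = 2*Z**2 + Z = Z + 2*Z**2)
n(W) = (10 + W)/(2*W) (n(W) = (W + 2*(1 + 2*2))/(W + W) = (W + 2*(1 + 4))/((2*W)) = (W + 2*5)*(1/(2*W)) = (W + 10)*(1/(2*W)) = (10 + W)*(1/(2*W)) = (10 + W)/(2*W))
o(b) = 5 + b/2 (o(b) = ((10 + b)/(2*b))*b = 5 + b/2)
o(30)*566 - 981 = (5 + (1/2)*30)*566 - 981 = (5 + 15)*566 - 981 = 20*566 - 981 = 11320 - 981 = 10339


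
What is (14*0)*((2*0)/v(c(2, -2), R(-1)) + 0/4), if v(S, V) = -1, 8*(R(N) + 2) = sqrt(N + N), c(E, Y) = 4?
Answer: 0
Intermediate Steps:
R(N) = -2 + sqrt(2)*sqrt(N)/8 (R(N) = -2 + sqrt(N + N)/8 = -2 + sqrt(2*N)/8 = -2 + (sqrt(2)*sqrt(N))/8 = -2 + sqrt(2)*sqrt(N)/8)
(14*0)*((2*0)/v(c(2, -2), R(-1)) + 0/4) = (14*0)*((2*0)/(-1) + 0/4) = 0*(0*(-1) + 0*(1/4)) = 0*(0 + 0) = 0*0 = 0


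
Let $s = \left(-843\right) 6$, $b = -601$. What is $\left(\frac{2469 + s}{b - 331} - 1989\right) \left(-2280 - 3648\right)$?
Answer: $\frac{2743417638}{233} \approx 1.1774 \cdot 10^{7}$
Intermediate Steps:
$s = -5058$
$\left(\frac{2469 + s}{b - 331} - 1989\right) \left(-2280 - 3648\right) = \left(\frac{2469 - 5058}{-601 - 331} - 1989\right) \left(-2280 - 3648\right) = \left(- \frac{2589}{-932} - 1989\right) \left(-5928\right) = \left(\left(-2589\right) \left(- \frac{1}{932}\right) - 1989\right) \left(-5928\right) = \left(\frac{2589}{932} - 1989\right) \left(-5928\right) = \left(- \frac{1851159}{932}\right) \left(-5928\right) = \frac{2743417638}{233}$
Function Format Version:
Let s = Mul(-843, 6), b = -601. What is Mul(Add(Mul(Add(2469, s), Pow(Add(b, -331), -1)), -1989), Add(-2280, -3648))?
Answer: Rational(2743417638, 233) ≈ 1.1774e+7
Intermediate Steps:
s = -5058
Mul(Add(Mul(Add(2469, s), Pow(Add(b, -331), -1)), -1989), Add(-2280, -3648)) = Mul(Add(Mul(Add(2469, -5058), Pow(Add(-601, -331), -1)), -1989), Add(-2280, -3648)) = Mul(Add(Mul(-2589, Pow(-932, -1)), -1989), -5928) = Mul(Add(Mul(-2589, Rational(-1, 932)), -1989), -5928) = Mul(Add(Rational(2589, 932), -1989), -5928) = Mul(Rational(-1851159, 932), -5928) = Rational(2743417638, 233)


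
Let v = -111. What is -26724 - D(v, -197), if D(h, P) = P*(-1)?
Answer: -26921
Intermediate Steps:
D(h, P) = -P
-26724 - D(v, -197) = -26724 - (-1)*(-197) = -26724 - 1*197 = -26724 - 197 = -26921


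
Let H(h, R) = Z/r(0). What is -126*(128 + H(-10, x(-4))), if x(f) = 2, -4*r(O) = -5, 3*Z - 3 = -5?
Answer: -80304/5 ≈ -16061.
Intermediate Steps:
Z = -2/3 (Z = 1 + (1/3)*(-5) = 1 - 5/3 = -2/3 ≈ -0.66667)
r(O) = 5/4 (r(O) = -1/4*(-5) = 5/4)
H(h, R) = -8/15 (H(h, R) = -2/3/(5/4) = (4/5)*(-2/3) = -8/15)
-126*(128 + H(-10, x(-4))) = -126*(128 - 8/15) = -126*1912/15 = -80304/5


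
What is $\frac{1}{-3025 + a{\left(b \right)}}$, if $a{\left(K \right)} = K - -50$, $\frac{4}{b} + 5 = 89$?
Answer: $- \frac{21}{62474} \approx -0.00033614$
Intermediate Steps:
$b = \frac{1}{21}$ ($b = \frac{4}{-5 + 89} = \frac{4}{84} = 4 \cdot \frac{1}{84} = \frac{1}{21} \approx 0.047619$)
$a{\left(K \right)} = 50 + K$ ($a{\left(K \right)} = K + 50 = 50 + K$)
$\frac{1}{-3025 + a{\left(b \right)}} = \frac{1}{-3025 + \left(50 + \frac{1}{21}\right)} = \frac{1}{-3025 + \frac{1051}{21}} = \frac{1}{- \frac{62474}{21}} = - \frac{21}{62474}$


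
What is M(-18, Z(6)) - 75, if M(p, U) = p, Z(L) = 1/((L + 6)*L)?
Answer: -93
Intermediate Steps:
Z(L) = 1/(L*(6 + L)) (Z(L) = 1/((6 + L)*L) = 1/(L*(6 + L)))
M(-18, Z(6)) - 75 = -18 - 75 = -93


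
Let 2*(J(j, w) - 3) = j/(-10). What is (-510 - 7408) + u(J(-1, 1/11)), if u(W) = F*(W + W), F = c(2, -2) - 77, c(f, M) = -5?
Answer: -42091/5 ≈ -8418.2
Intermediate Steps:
J(j, w) = 3 - j/20 (J(j, w) = 3 + (j/(-10))/2 = 3 + (j*(-1/10))/2 = 3 + (-j/10)/2 = 3 - j/20)
F = -82 (F = -5 - 77 = -82)
u(W) = -164*W (u(W) = -82*(W + W) = -164*W)
(-510 - 7408) + u(J(-1, 1/11)) = (-510 - 7408) - 164*(3 - 1/20*(-1)) = -7918 - 164*(3 + 1/20) = -7918 - 164*61/20 = -7918 - 2501/5 = -42091/5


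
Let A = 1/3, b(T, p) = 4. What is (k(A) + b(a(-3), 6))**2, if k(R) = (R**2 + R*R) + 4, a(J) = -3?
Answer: 5476/81 ≈ 67.605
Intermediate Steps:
A = 1/3 ≈ 0.33333
k(R) = 4 + 2*R**2 (k(R) = (R**2 + R**2) + 4 = 2*R**2 + 4 = 4 + 2*R**2)
(k(A) + b(a(-3), 6))**2 = ((4 + 2*(1/3)**2) + 4)**2 = ((4 + 2*(1/9)) + 4)**2 = ((4 + 2/9) + 4)**2 = (38/9 + 4)**2 = (74/9)**2 = 5476/81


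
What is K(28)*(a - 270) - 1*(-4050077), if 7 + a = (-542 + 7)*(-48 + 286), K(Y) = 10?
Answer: 2774007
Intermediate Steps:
a = -127337 (a = -7 + (-542 + 7)*(-48 + 286) = -7 - 535*238 = -7 - 127330 = -127337)
K(28)*(a - 270) - 1*(-4050077) = 10*(-127337 - 270) - 1*(-4050077) = 10*(-127607) + 4050077 = -1276070 + 4050077 = 2774007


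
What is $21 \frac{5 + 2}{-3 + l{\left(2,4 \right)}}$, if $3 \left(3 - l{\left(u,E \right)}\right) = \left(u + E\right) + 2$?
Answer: $- \frac{441}{8} \approx -55.125$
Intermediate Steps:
$l{\left(u,E \right)} = \frac{7}{3} - \frac{E}{3} - \frac{u}{3}$ ($l{\left(u,E \right)} = 3 - \frac{\left(u + E\right) + 2}{3} = 3 - \frac{\left(E + u\right) + 2}{3} = 3 - \frac{2 + E + u}{3} = 3 - \left(\frac{2}{3} + \frac{E}{3} + \frac{u}{3}\right) = \frac{7}{3} - \frac{E}{3} - \frac{u}{3}$)
$21 \frac{5 + 2}{-3 + l{\left(2,4 \right)}} = 21 \frac{5 + 2}{-3 - - \frac{1}{3}} = 21 \frac{7}{-3 - - \frac{1}{3}} = 21 \frac{7}{-3 + \frac{1}{3}} = 21 \frac{7}{- \frac{8}{3}} = 21 \cdot 7 \left(- \frac{3}{8}\right) = 21 \left(- \frac{21}{8}\right) = - \frac{441}{8}$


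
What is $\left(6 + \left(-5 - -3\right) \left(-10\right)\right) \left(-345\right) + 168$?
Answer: $-8802$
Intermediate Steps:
$\left(6 + \left(-5 - -3\right) \left(-10\right)\right) \left(-345\right) + 168 = \left(6 + \left(-5 + 3\right) \left(-10\right)\right) \left(-345\right) + 168 = \left(6 - -20\right) \left(-345\right) + 168 = \left(6 + 20\right) \left(-345\right) + 168 = 26 \left(-345\right) + 168 = -8970 + 168 = -8802$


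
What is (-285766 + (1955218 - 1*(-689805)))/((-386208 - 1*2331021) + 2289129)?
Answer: -786419/142700 ≈ -5.5110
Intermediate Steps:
(-285766 + (1955218 - 1*(-689805)))/((-386208 - 1*2331021) + 2289129) = (-285766 + (1955218 + 689805))/((-386208 - 2331021) + 2289129) = (-285766 + 2645023)/(-2717229 + 2289129) = 2359257/(-428100) = 2359257*(-1/428100) = -786419/142700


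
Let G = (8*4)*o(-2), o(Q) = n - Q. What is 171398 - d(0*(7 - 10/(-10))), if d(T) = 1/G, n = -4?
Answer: 10969473/64 ≈ 1.7140e+5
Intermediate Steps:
o(Q) = -4 - Q
G = -64 (G = (8*4)*(-4 - 1*(-2)) = 32*(-4 + 2) = 32*(-2) = -64)
d(T) = -1/64 (d(T) = 1/(-64) = -1/64)
171398 - d(0*(7 - 10/(-10))) = 171398 - 1*(-1/64) = 171398 + 1/64 = 10969473/64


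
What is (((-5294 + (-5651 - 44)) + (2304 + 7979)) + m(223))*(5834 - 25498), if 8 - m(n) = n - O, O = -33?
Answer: 18759456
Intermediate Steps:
m(n) = -25 - n (m(n) = 8 - (n - 1*(-33)) = 8 - (n + 33) = 8 - (33 + n) = 8 + (-33 - n) = -25 - n)
(((-5294 + (-5651 - 44)) + (2304 + 7979)) + m(223))*(5834 - 25498) = (((-5294 + (-5651 - 44)) + (2304 + 7979)) + (-25 - 1*223))*(5834 - 25498) = (((-5294 - 5695) + 10283) + (-25 - 223))*(-19664) = ((-10989 + 10283) - 248)*(-19664) = (-706 - 248)*(-19664) = -954*(-19664) = 18759456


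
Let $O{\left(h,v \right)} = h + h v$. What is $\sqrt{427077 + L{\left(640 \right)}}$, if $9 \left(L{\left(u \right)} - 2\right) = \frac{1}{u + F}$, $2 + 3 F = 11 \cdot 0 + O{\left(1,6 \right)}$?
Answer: $\frac{\sqrt{569734063206}}{1155} \approx 653.51$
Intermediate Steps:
$F = \frac{5}{3}$ ($F = - \frac{2}{3} + \frac{11 \cdot 0 + 1 \left(1 + 6\right)}{3} = - \frac{2}{3} + \frac{0 + 1 \cdot 7}{3} = - \frac{2}{3} + \frac{0 + 7}{3} = - \frac{2}{3} + \frac{1}{3} \cdot 7 = - \frac{2}{3} + \frac{7}{3} = \frac{5}{3} \approx 1.6667$)
$L{\left(u \right)} = 2 + \frac{1}{9 \left(\frac{5}{3} + u\right)}$ ($L{\left(u \right)} = 2 + \frac{1}{9 \left(u + \frac{5}{3}\right)} = 2 + \frac{1}{9 \left(\frac{5}{3} + u\right)}$)
$\sqrt{427077 + L{\left(640 \right)}} = \sqrt{427077 + \frac{31 + 18 \cdot 640}{3 \left(5 + 3 \cdot 640\right)}} = \sqrt{427077 + \frac{31 + 11520}{3 \left(5 + 1920\right)}} = \sqrt{427077 + \frac{1}{3} \cdot \frac{1}{1925} \cdot 11551} = \sqrt{427077 + \frac{11551}{5775}} = \sqrt{\frac{2466381226}{5775}} = \frac{\sqrt{569734063206}}{1155}$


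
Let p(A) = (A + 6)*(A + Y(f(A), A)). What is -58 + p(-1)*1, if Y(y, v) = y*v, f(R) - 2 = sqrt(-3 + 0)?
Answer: -73 - 5*I*sqrt(3) ≈ -73.0 - 8.6602*I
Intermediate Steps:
f(R) = 2 + I*sqrt(3) (f(R) = 2 + sqrt(-3 + 0) = 2 + sqrt(-3) = 2 + I*sqrt(3))
Y(y, v) = v*y
p(A) = (6 + A)*(A + A*(2 + I*sqrt(3))) (p(A) = (A + 6)*(A + A*(2 + I*sqrt(3))) = (6 + A)*(A + A*(2 + I*sqrt(3))))
-58 + p(-1)*1 = -58 - (18 - 1 - (2 + I*sqrt(3)) + 6*I*sqrt(3))*1 = -58 - (18 - 1 + (-2 - I*sqrt(3)) + 6*I*sqrt(3))*1 = -58 - (15 + 5*I*sqrt(3))*1 = -58 + (-15 - 5*I*sqrt(3))*1 = -58 + (-15 - 5*I*sqrt(3)) = -73 - 5*I*sqrt(3)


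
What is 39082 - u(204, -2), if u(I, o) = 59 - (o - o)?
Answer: 39023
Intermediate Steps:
u(I, o) = 59 (u(I, o) = 59 - 1*0 = 59 + 0 = 59)
39082 - u(204, -2) = 39082 - 1*59 = 39082 - 59 = 39023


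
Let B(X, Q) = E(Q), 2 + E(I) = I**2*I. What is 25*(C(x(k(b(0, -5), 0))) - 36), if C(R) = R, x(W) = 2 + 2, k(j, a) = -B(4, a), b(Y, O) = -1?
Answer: -800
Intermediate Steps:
E(I) = -2 + I**3 (E(I) = -2 + I**2*I = -2 + I**3)
B(X, Q) = -2 + Q**3
k(j, a) = 2 - a**3 (k(j, a) = -(-2 + a**3) = 2 - a**3)
x(W) = 4
25*(C(x(k(b(0, -5), 0))) - 36) = 25*(4 - 36) = 25*(-32) = -800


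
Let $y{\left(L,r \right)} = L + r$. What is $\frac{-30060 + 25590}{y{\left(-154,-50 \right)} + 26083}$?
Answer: $- \frac{4470}{25879} \approx -0.17273$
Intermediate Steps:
$\frac{-30060 + 25590}{y{\left(-154,-50 \right)} + 26083} = \frac{-30060 + 25590}{\left(-154 - 50\right) + 26083} = - \frac{4470}{-204 + 26083} = - \frac{4470}{25879}$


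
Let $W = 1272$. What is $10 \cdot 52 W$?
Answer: $661440$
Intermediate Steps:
$10 \cdot 52 W = 10 \cdot 52 \cdot 1272 = 10 \cdot 66144 = 661440$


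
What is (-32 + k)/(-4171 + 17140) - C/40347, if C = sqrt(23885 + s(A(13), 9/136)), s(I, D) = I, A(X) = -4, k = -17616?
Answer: -17648/12969 - sqrt(23881)/40347 ≈ -1.3646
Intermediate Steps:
C = sqrt(23881) (C = sqrt(23885 - 4) = sqrt(23881) ≈ 154.53)
(-32 + k)/(-4171 + 17140) - C/40347 = (-32 - 17616)/(-4171 + 17140) - sqrt(23881)/40347 = -17648/12969 - sqrt(23881)/40347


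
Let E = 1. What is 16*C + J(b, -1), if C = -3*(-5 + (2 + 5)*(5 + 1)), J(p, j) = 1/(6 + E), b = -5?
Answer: -12431/7 ≈ -1775.9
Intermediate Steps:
J(p, j) = ⅐ (J(p, j) = 1/(6 + 1) = 1/7 = ⅐)
C = -111 (C = -3*(-5 + 7*6) = -3*(-5 + 42) = -3*37 = -111)
16*C + J(b, -1) = 16*(-111) + ⅐ = -1776 + ⅐ = -12431/7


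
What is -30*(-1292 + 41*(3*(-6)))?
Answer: 60900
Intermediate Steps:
-30*(-1292 + 41*(3*(-6))) = -30*(-1292 + 41*(-18)) = -30*(-1292 - 738) = -30*(-2030) = 60900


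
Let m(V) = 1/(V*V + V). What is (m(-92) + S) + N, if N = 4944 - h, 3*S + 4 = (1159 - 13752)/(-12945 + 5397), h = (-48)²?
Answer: 62541522917/23696946 ≈ 2639.2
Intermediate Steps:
h = 2304
m(V) = 1/(V + V²) (m(V) = 1/(V² + V) = 1/(V + V²))
S = -17599/22644 (S = -4/3 + ((1159 - 13752)/(-12945 + 5397))/3 = -4/3 + (-12593/(-7548))/3 = -4/3 + (-12593*(-1/7548))/3 = -4/3 + (⅓)*(12593/7548) = -4/3 + 12593/22644 = -17599/22644 ≈ -0.77720)
N = 2640 (N = 4944 - 1*2304 = 4944 - 2304 = 2640)
(m(-92) + S) + N = (1/((-92)*(1 - 92)) - 17599/22644) + 2640 = (-1/92/(-91) - 17599/22644) + 2640 = (-1/92*(-1/91) - 17599/22644) + 2640 = (1/8372 - 17599/22644) + 2640 = -18414523/23696946 + 2640 = 62541522917/23696946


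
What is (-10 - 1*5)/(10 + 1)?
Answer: -15/11 ≈ -1.3636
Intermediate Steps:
(-10 - 1*5)/(10 + 1) = (-10 - 5)/11 = (1/11)*(-15) = -15/11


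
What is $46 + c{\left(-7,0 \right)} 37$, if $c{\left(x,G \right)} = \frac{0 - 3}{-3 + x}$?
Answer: $\frac{571}{10} \approx 57.1$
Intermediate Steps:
$c{\left(x,G \right)} = - \frac{3}{-3 + x}$
$46 + c{\left(-7,0 \right)} 37 = 46 + - \frac{3}{-3 - 7} \cdot 37 = 46 + - \frac{3}{-10} \cdot 37 = 46 + \left(-3\right) \left(- \frac{1}{10}\right) 37 = 46 + \frac{3}{10} \cdot 37 = 46 + \frac{111}{10} = \frac{571}{10}$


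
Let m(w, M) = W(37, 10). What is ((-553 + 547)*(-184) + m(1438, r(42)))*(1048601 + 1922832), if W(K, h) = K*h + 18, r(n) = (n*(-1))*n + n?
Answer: 4433378036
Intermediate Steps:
r(n) = n - n² (r(n) = (-n)*n + n = -n² + n = n - n²)
W(K, h) = 18 + K*h
m(w, M) = 388 (m(w, M) = 18 + 37*10 = 18 + 370 = 388)
((-553 + 547)*(-184) + m(1438, r(42)))*(1048601 + 1922832) = ((-553 + 547)*(-184) + 388)*(1048601 + 1922832) = (-6*(-184) + 388)*2971433 = (1104 + 388)*2971433 = 1492*2971433 = 4433378036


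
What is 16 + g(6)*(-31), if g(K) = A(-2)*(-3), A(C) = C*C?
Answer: 388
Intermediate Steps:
A(C) = C**2
g(K) = -12 (g(K) = (-2)**2*(-3) = 4*(-3) = -12)
16 + g(6)*(-31) = 16 - 12*(-31) = 16 + 372 = 388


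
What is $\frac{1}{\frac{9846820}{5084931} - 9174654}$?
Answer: $- \frac{5084931}{46652472692054} \approx -1.09 \cdot 10^{-7}$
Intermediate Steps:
$\frac{1}{\frac{9846820}{5084931} - 9174654} = \frac{1}{- \frac{46652472692054}{5084931}} = - \frac{5084931}{46652472692054}$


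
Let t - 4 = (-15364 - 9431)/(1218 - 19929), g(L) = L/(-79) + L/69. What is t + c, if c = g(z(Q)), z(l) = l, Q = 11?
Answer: 20192237/3777543 ≈ 5.3453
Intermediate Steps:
g(L) = 10*L/5451 (g(L) = L*(-1/79) + L*(1/69) = -L/79 + L/69 = 10*L/5451)
c = 110/5451 (c = (10/5451)*11 = 110/5451 ≈ 0.020180)
t = 11071/2079 (t = 4 + (-15364 - 9431)/(1218 - 19929) = 4 - 24795/(-18711) = 4 - 24795*(-1/18711) = 4 + 2755/2079 = 11071/2079 ≈ 5.3252)
t + c = 11071/2079 + 110/5451 = 20192237/3777543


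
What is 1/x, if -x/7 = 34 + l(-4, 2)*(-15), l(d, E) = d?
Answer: -1/658 ≈ -0.0015198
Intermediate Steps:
x = -658 (x = -7*(34 - 4*(-15)) = -7*(34 + 60) = -7*94 = -658)
1/x = 1/(-658) = -1/658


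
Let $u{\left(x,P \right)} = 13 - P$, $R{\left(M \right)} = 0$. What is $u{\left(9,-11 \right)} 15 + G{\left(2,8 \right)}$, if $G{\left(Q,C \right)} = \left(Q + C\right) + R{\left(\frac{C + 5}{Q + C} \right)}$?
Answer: $370$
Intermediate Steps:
$G{\left(Q,C \right)} = C + Q$ ($G{\left(Q,C \right)} = \left(Q + C\right) + 0 = \left(C + Q\right) + 0 = C + Q$)
$u{\left(9,-11 \right)} 15 + G{\left(2,8 \right)} = \left(13 - -11\right) 15 + \left(8 + 2\right) = \left(13 + 11\right) 15 + 10 = 24 \cdot 15 + 10 = 360 + 10 = 370$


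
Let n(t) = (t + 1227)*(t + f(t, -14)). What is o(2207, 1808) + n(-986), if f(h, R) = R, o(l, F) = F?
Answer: -239192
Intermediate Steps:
n(t) = (-14 + t)*(1227 + t) (n(t) = (t + 1227)*(t - 14) = (1227 + t)*(-14 + t) = (-14 + t)*(1227 + t))
o(2207, 1808) + n(-986) = 1808 + (-17178 + (-986)² + 1213*(-986)) = 1808 + (-17178 + 972196 - 1196018) = 1808 - 241000 = -239192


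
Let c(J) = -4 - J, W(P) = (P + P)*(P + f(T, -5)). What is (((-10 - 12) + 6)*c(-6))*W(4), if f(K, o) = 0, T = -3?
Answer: -1024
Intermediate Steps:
W(P) = 2*P² (W(P) = (P + P)*(P + 0) = (2*P)*P = 2*P²)
(((-10 - 12) + 6)*c(-6))*W(4) = (((-10 - 12) + 6)*(-4 - 1*(-6)))*(2*4²) = ((-22 + 6)*(-4 + 6))*(2*16) = -16*2*32 = -32*32 = -1024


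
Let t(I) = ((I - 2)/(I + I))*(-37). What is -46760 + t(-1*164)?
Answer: -7671711/164 ≈ -46779.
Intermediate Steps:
t(I) = -37*(-2 + I)/(2*I) (t(I) = ((-2 + I)/((2*I)))*(-37) = ((-2 + I)*(1/(2*I)))*(-37) = ((-2 + I)/(2*I))*(-37) = -37*(-2 + I)/(2*I))
-46760 + t(-1*164) = -46760 + (-37/2 + 37/((-1*164))) = -46760 + (-37/2 + 37/(-164)) = -46760 + (-37/2 + 37*(-1/164)) = -46760 + (-37/2 - 37/164) = -46760 - 3071/164 = -7671711/164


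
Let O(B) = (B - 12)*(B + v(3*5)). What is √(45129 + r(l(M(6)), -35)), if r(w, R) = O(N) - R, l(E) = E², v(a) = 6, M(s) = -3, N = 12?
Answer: 2*√11291 ≈ 212.52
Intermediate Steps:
O(B) = (-12 + B)*(6 + B) (O(B) = (B - 12)*(B + 6) = (-12 + B)*(6 + B))
r(w, R) = -R (r(w, R) = (-72 + 12² - 6*12) - R = (-72 + 144 - 72) - R = 0 - R = -R)
√(45129 + r(l(M(6)), -35)) = √(45129 - 1*(-35)) = √(45129 + 35) = √45164 = 2*√11291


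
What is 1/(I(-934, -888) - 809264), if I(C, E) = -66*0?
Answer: -1/809264 ≈ -1.2357e-6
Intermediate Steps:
I(C, E) = 0
1/(I(-934, -888) - 809264) = 1/(0 - 809264) = 1/(-809264) = -1/809264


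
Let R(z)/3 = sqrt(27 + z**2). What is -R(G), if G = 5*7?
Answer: -6*sqrt(313) ≈ -106.15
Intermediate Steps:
G = 35
R(z) = 3*sqrt(27 + z**2)
-R(G) = -3*sqrt(27 + 35**2) = -3*sqrt(27 + 1225) = -3*sqrt(1252) = -3*2*sqrt(313) = -6*sqrt(313)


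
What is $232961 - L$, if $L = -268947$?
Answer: $501908$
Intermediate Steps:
$232961 - L = 232961 - -268947 = 232961 + 268947 = 501908$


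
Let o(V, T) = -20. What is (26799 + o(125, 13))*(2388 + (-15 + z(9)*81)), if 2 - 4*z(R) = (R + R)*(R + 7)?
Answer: -183088023/2 ≈ -9.1544e+7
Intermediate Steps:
z(R) = 1/2 - R*(7 + R)/2 (z(R) = 1/2 - (R + R)*(R + 7)/4 = 1/2 - 2*R*(7 + R)/4 = 1/2 - R*(7 + R)/2)
(26799 + o(125, 13))*(2388 + (-15 + z(9)*81)) = (26799 - 20)*(2388 + (-15 + (1/2 - 7/2*9 - 1/2*9**2)*81)) = 26779*(2388 + (-15 + (1/2 - 63/2 - 1/2*81)*81)) = 26779*(2388 + (-15 + (1/2 - 63/2 - 81/2)*81)) = 26779*(2388 + (-15 - 143/2*81)) = 26779*(2388 + (-15 - 11583/2)) = 26779*(2388 - 11613/2) = 26779*(-6837/2) = -183088023/2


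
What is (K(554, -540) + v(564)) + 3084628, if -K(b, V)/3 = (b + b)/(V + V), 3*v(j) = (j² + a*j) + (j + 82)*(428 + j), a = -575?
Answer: 296655637/90 ≈ 3.2962e+6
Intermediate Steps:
v(j) = -575*j/3 + j²/3 + (82 + j)*(428 + j)/3 (v(j) = ((j² - 575*j) + (j + 82)*(428 + j))/3 = ((j² - 575*j) + (82 + j)*(428 + j))/3 = (j² - 575*j + (82 + j)*(428 + j))/3 = -575*j/3 + j²/3 + (82 + j)*(428 + j)/3)
K(b, V) = -3*b/V (K(b, V) = -3*(b + b)/(V + V) = -3*2*b/(2*V) = -3*2*b*1/(2*V) = -3*b/V)
(K(554, -540) + v(564)) + 3084628 = (-3*554/(-540) + (35096/3 - 65/3*564 + (⅔)*564²)) + 3084628 = (-3*554*(-1/540) + (35096/3 - 12220 + (⅔)*318096)) + 3084628 = (277/90 + (35096/3 - 12220 + 212064)) + 3084628 = (277/90 + 634628/3) + 3084628 = 19039117/90 + 3084628 = 296655637/90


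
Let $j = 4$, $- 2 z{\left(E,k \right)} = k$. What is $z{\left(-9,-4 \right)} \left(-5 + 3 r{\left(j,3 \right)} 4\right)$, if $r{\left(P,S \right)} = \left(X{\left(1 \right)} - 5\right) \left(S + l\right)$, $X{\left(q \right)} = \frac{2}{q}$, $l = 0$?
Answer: $-226$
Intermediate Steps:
$z{\left(E,k \right)} = - \frac{k}{2}$
$r{\left(P,S \right)} = - 3 S$ ($r{\left(P,S \right)} = \left(\frac{2}{1} - 5\right) \left(S + 0\right) = \left(2 \cdot 1 - 5\right) S = \left(2 - 5\right) S = - 3 S$)
$z{\left(-9,-4 \right)} \left(-5 + 3 r{\left(j,3 \right)} 4\right) = \left(- \frac{1}{2}\right) \left(-4\right) \left(-5 + 3 \left(\left(-3\right) 3\right) 4\right) = 2 \left(-5 + 3 \left(-9\right) 4\right) = 2 \left(-5 - 108\right) = 2 \left(-113\right) = -226$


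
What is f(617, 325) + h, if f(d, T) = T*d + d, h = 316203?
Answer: 517345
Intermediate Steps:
f(d, T) = d + T*d
f(617, 325) + h = 617*(1 + 325) + 316203 = 617*326 + 316203 = 201142 + 316203 = 517345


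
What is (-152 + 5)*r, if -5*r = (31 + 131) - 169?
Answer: -1029/5 ≈ -205.80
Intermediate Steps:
r = 7/5 (r = -((31 + 131) - 169)/5 = -(162 - 169)/5 = -⅕*(-7) = 7/5 ≈ 1.4000)
(-152 + 5)*r = (-152 + 5)*(7/5) = -147*7/5 = -1029/5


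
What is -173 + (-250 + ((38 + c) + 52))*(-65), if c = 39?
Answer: 7692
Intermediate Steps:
-173 + (-250 + ((38 + c) + 52))*(-65) = -173 + (-250 + ((38 + 39) + 52))*(-65) = -173 + (-250 + (77 + 52))*(-65) = -173 + (-250 + 129)*(-65) = -173 - 121*(-65) = -173 + 7865 = 7692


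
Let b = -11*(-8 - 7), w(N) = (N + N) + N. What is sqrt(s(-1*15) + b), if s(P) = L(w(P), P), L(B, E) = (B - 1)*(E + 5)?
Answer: 25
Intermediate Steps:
w(N) = 3*N (w(N) = 2*N + N = 3*N)
L(B, E) = (-1 + B)*(5 + E)
b = 165 (b = -11*(-15) = 165)
s(P) = -5 + 3*P**2 + 14*P (s(P) = -5 - P + 5*(3*P) + (3*P)*P = -5 - P + 15*P + 3*P**2 = -5 + 3*P**2 + 14*P)
sqrt(s(-1*15) + b) = sqrt((-5 + 3*(-1*15)**2 + 14*(-1*15)) + 165) = sqrt((-5 + 3*(-15)**2 + 14*(-15)) + 165) = sqrt((-5 + 3*225 - 210) + 165) = sqrt((-5 + 675 - 210) + 165) = sqrt(460 + 165) = sqrt(625) = 25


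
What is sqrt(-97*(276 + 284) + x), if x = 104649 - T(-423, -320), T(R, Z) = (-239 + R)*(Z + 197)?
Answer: 11*I*sqrt(257) ≈ 176.34*I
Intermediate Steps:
T(R, Z) = (-239 + R)*(197 + Z)
x = 23223 (x = 104649 - (-47083 - 239*(-320) + 197*(-423) - 423*(-320)) = 104649 - (-47083 + 76480 - 83331 + 135360) = 104649 - 1*81426 = 104649 - 81426 = 23223)
sqrt(-97*(276 + 284) + x) = sqrt(-97*(276 + 284) + 23223) = sqrt(-97*560 + 23223) = sqrt(-54320 + 23223) = sqrt(-31097) = 11*I*sqrt(257)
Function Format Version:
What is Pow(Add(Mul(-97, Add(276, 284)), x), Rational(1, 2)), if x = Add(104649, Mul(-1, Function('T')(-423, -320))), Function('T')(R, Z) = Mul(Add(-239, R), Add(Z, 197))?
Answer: Mul(11, I, Pow(257, Rational(1, 2))) ≈ Mul(176.34, I)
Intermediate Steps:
Function('T')(R, Z) = Mul(Add(-239, R), Add(197, Z))
x = 23223 (x = Add(104649, Mul(-1, Add(-47083, Mul(-239, -320), Mul(197, -423), Mul(-423, -320)))) = Add(104649, Mul(-1, Add(-47083, 76480, -83331, 135360))) = Add(104649, Mul(-1, 81426)) = Add(104649, -81426) = 23223)
Pow(Add(Mul(-97, Add(276, 284)), x), Rational(1, 2)) = Pow(Add(Mul(-97, Add(276, 284)), 23223), Rational(1, 2)) = Pow(Add(Mul(-97, 560), 23223), Rational(1, 2)) = Pow(Add(-54320, 23223), Rational(1, 2)) = Pow(-31097, Rational(1, 2)) = Mul(11, I, Pow(257, Rational(1, 2)))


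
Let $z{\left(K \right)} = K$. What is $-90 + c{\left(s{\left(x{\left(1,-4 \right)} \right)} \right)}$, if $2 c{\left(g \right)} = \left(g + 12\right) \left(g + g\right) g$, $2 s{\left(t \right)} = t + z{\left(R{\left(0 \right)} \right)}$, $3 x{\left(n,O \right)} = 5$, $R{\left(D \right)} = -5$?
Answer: $- \frac{1655}{27} \approx -61.296$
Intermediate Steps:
$x{\left(n,O \right)} = \frac{5}{3}$ ($x{\left(n,O \right)} = \frac{1}{3} \cdot 5 = \frac{5}{3}$)
$s{\left(t \right)} = - \frac{5}{2} + \frac{t}{2}$ ($s{\left(t \right)} = \frac{t - 5}{2} = \frac{-5 + t}{2} = - \frac{5}{2} + \frac{t}{2}$)
$c{\left(g \right)} = g^{2} \left(12 + g\right)$ ($c{\left(g \right)} = \frac{\left(g + 12\right) \left(g + g\right) g}{2} = \frac{\left(12 + g\right) 2 g g}{2} = \frac{2 g \left(12 + g\right) g}{2} = \frac{2 g^{2} \left(12 + g\right)}{2} = g^{2} \left(12 + g\right)$)
$-90 + c{\left(s{\left(x{\left(1,-4 \right)} \right)} \right)} = -90 + \left(- \frac{5}{2} + \frac{1}{2} \cdot \frac{5}{3}\right)^{2} \left(12 + \left(- \frac{5}{2} + \frac{1}{2} \cdot \frac{5}{3}\right)\right) = -90 + \left(- \frac{5}{2} + \frac{5}{6}\right)^{2} \left(12 + \left(- \frac{5}{2} + \frac{5}{6}\right)\right) = -90 + \left(- \frac{5}{3}\right)^{2} \left(12 - \frac{5}{3}\right) = -90 + \frac{25}{9} \cdot \frac{31}{3} = -90 + \frac{775}{27} = - \frac{1655}{27}$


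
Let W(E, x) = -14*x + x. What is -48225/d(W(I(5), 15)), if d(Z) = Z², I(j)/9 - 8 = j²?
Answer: -643/507 ≈ -1.2682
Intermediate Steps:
I(j) = 72 + 9*j²
W(E, x) = -13*x
-48225/d(W(I(5), 15)) = -48225/((-13*15)²) = -48225/((-195)²) = -48225/38025 = -48225*1/38025 = -643/507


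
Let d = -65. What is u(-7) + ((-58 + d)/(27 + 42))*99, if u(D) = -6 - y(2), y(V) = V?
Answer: -4243/23 ≈ -184.48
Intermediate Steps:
u(D) = -8 (u(D) = -6 - 1*2 = -6 - 2 = -8)
u(-7) + ((-58 + d)/(27 + 42))*99 = -8 + ((-58 - 65)/(27 + 42))*99 = -8 - 123/69*99 = -8 - 123*1/69*99 = -8 - 41/23*99 = -8 - 4059/23 = -4243/23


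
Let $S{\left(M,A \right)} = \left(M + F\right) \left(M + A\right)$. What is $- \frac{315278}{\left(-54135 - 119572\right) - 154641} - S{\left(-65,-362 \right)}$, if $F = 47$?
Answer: $- \frac{1261683725}{164174} \approx -7685.0$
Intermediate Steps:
$S{\left(M,A \right)} = \left(47 + M\right) \left(A + M\right)$ ($S{\left(M,A \right)} = \left(M + 47\right) \left(M + A\right) = \left(47 + M\right) \left(A + M\right)$)
$- \frac{315278}{\left(-54135 - 119572\right) - 154641} - S{\left(-65,-362 \right)} = - \frac{315278}{\left(-54135 - 119572\right) - 154641} - \left(\left(-65\right)^{2} + 47 \left(-362\right) + 47 \left(-65\right) - -23530\right) = - \frac{315278}{-173707 - 154641} - \left(4225 - 17014 - 3055 + 23530\right) = - \frac{315278}{-328348} - 7686 = \left(-315278\right) \left(- \frac{1}{328348}\right) - 7686 = \frac{157639}{164174} - 7686 = - \frac{1261683725}{164174}$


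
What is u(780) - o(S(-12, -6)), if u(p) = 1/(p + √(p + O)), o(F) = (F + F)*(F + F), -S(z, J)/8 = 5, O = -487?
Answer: -3891884020/608107 - √293/608107 ≈ -6400.0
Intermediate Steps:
S(z, J) = -40 (S(z, J) = -8*5 = -40)
o(F) = 4*F² (o(F) = (2*F)*(2*F) = 4*F²)
u(p) = 1/(p + √(-487 + p)) (u(p) = 1/(p + √(p - 487)) = 1/(p + √(-487 + p)))
u(780) - o(S(-12, -6)) = 1/(780 + √(-487 + 780)) - 4*(-40)² = 1/(780 + √293) - 4*1600 = 1/(780 + √293) - 1*6400 = 1/(780 + √293) - 6400 = -6400 + 1/(780 + √293)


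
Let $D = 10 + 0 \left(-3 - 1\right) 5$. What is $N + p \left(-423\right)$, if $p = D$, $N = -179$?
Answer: $-4409$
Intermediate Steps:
$D = 10$ ($D = 10 + 0 \left(-4\right) 5 = 10 + 0 \cdot 5 = 10 + 0 = 10$)
$p = 10$
$N + p \left(-423\right) = -179 + 10 \left(-423\right) = -179 - 4230 = -4409$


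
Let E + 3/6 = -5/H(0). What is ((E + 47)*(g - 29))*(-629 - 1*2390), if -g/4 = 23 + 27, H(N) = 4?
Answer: 125134531/4 ≈ 3.1284e+7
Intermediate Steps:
g = -200 (g = -4*(23 + 27) = -4*50 = -200)
E = -7/4 (E = -½ - 5/4 = -7/4 ≈ -1.7500)
((E + 47)*(g - 29))*(-629 - 1*2390) = ((-7/4 + 47)*(-200 - 29))*(-629 - 1*2390) = ((181/4)*(-229))*(-629 - 2390) = -41449/4*(-3019) = 125134531/4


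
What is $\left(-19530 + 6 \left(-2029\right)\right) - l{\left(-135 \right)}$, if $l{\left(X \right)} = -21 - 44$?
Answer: $-31639$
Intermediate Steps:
$l{\left(X \right)} = -65$ ($l{\left(X \right)} = -21 - 44 = -65$)
$\left(-19530 + 6 \left(-2029\right)\right) - l{\left(-135 \right)} = \left(-19530 + 6 \left(-2029\right)\right) - -65 = \left(-19530 - 12174\right) + 65 = -31704 + 65 = -31639$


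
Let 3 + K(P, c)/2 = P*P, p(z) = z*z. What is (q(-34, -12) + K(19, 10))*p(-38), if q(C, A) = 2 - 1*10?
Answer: 1022352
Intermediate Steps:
p(z) = z²
q(C, A) = -8 (q(C, A) = 2 - 10 = -8)
K(P, c) = -6 + 2*P² (K(P, c) = -6 + 2*(P*P) = -6 + 2*P²)
(q(-34, -12) + K(19, 10))*p(-38) = (-8 + (-6 + 2*19²))*(-38)² = (-8 + (-6 + 2*361))*1444 = (-8 + (-6 + 722))*1444 = (-8 + 716)*1444 = 708*1444 = 1022352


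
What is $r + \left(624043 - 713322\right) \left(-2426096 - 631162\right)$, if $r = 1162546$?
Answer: $272950099528$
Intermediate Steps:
$r + \left(624043 - 713322\right) \left(-2426096 - 631162\right) = 1162546 + \left(624043 - 713322\right) \left(-2426096 - 631162\right) = 1162546 - -272948936982 = 1162546 + 272948936982 = 272950099528$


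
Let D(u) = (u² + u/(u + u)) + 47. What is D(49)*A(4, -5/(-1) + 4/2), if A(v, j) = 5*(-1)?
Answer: -24485/2 ≈ -12243.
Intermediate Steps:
D(u) = 95/2 + u² (D(u) = (u² + u/((2*u))) + 47 = (u² + (1/(2*u))*u) + 47 = (u² + ½) + 47 = (½ + u²) + 47 = 95/2 + u²)
A(v, j) = -5
D(49)*A(4, -5/(-1) + 4/2) = (95/2 + 49²)*(-5) = (95/2 + 2401)*(-5) = (4897/2)*(-5) = -24485/2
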